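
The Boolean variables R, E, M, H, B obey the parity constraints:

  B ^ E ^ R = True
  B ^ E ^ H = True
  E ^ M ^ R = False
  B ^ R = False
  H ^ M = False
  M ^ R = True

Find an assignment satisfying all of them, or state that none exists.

UNSATISFIABLE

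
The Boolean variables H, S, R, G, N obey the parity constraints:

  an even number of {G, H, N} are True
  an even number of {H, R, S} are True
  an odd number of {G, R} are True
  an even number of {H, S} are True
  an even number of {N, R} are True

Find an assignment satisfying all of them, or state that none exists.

H = True, S = True, R = False, G = True, N = False

{G, H, N}: 2 true → even ✓
{H, R, S}: 2 true → even ✓
{G, R}: 1 true → odd ✓
{H, S}: 2 true → even ✓
{N, R}: 0 true → even ✓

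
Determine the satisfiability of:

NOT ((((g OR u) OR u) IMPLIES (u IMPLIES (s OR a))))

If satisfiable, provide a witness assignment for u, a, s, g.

u = True; a = False; s = False; g = False

  NOT ((((g OR u) OR u) IMPLIES (u IMPLIES (s OR a)))) = True
    ((g OR u) OR u) IMPLIES (u IMPLIES (s OR a)) = False
      (g OR u) OR u = True
        g OR u = True
      u IMPLIES (s OR a) = False
        s OR a = False
The formula evaluates to True.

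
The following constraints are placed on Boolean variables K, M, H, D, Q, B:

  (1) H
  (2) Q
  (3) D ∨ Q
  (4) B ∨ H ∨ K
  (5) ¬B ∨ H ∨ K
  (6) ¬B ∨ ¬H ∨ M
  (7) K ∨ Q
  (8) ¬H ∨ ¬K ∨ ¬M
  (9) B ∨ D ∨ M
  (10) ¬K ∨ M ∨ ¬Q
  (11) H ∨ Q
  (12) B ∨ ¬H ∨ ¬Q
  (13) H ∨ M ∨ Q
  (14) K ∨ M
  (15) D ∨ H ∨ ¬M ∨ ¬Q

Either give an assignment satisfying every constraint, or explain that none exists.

K: False, M: True, H: True, D: True, Q: True, B: True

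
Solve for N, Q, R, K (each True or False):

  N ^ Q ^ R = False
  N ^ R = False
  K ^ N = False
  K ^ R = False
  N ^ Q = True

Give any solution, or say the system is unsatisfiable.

N: True, Q: False, R: True, K: True

N ^ Q ^ R = T ^ F ^ T = False ✓
N ^ R = T ^ T = False ✓
K ^ N = T ^ T = False ✓
K ^ R = T ^ T = False ✓
N ^ Q = T ^ F = True ✓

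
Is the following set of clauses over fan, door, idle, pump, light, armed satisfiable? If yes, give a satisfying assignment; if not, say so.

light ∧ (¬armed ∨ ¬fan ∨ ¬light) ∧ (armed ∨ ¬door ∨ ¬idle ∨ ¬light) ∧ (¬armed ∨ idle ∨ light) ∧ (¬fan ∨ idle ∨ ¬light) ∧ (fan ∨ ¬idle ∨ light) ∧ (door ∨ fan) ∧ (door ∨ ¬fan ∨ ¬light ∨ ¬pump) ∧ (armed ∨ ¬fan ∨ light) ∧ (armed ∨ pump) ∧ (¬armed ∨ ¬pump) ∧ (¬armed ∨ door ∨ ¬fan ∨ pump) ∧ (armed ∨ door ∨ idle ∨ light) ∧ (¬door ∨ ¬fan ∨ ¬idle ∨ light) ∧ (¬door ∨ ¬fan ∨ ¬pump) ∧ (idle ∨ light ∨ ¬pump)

fan = False, door = True, idle = True, pump = False, light = True, armed = True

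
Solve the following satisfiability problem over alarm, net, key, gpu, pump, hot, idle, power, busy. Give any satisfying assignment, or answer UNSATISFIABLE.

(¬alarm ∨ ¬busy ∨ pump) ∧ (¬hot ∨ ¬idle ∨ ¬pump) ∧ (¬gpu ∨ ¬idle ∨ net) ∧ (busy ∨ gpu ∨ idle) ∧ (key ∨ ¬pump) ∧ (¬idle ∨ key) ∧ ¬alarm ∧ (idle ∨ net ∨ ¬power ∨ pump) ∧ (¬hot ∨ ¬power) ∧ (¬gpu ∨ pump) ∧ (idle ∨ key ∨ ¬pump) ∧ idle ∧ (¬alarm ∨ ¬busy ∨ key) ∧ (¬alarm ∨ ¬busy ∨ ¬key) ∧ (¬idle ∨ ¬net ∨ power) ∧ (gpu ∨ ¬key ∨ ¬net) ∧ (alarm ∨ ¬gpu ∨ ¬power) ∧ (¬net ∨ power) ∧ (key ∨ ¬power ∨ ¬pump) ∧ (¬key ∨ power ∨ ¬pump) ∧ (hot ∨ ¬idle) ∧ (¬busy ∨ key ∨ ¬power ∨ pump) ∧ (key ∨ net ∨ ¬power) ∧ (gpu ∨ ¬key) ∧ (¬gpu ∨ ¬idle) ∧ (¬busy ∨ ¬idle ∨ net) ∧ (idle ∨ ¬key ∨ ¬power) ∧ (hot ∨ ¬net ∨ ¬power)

Case alarm = True:
  Clause (¬alarm) is falsified — contradiction.
Case alarm = False:
  (idle) forces idle = True.
  (¬idle ∨ key) forces key = True.
  (hot ∨ ¬idle) forces hot = True.
  (¬hot ∨ ¬idle ∨ ¬pump) forces pump = False.
  (¬hot ∨ ¬power) forces power = False.
  (¬gpu ∨ pump) forces gpu = False.
  Clause (gpu ∨ ¬key) is falsified — contradiction.
Both cases fail, so the formula is unsatisfiable.

Unsatisfiable — no assignment works.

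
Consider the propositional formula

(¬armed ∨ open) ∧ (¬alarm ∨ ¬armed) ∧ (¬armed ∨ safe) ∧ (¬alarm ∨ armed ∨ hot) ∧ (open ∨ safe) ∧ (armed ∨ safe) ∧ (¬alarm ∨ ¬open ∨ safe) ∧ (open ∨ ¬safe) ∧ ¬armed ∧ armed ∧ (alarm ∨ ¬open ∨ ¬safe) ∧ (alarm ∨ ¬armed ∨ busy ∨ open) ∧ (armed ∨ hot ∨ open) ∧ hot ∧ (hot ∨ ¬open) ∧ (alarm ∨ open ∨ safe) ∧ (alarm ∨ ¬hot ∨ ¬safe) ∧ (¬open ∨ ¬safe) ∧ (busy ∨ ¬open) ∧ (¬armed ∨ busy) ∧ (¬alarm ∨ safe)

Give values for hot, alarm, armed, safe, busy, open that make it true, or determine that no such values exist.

UNSATISFIABLE

Case armed = True:
  Clause (¬armed) is falsified — contradiction.
Case armed = False:
  Clause (armed) is falsified — contradiction.
Both cases fail, so the formula is unsatisfiable.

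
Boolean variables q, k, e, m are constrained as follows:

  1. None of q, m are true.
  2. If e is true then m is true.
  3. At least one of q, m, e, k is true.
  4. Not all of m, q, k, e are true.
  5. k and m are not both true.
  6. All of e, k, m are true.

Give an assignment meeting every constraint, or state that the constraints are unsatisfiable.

The formula is unsatisfiable.

Case m = True:
  Constraint (1) is violated (m=T) — contradiction.
Case m = False:
  Constraint (6) is violated (m=F) — contradiction.
Both cases fail — unsatisfiable.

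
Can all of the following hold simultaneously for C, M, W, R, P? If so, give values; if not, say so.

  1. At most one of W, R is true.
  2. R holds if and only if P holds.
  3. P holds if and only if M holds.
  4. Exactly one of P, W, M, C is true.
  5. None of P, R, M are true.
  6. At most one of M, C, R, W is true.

C: True, M: False, W: False, R: False, P: False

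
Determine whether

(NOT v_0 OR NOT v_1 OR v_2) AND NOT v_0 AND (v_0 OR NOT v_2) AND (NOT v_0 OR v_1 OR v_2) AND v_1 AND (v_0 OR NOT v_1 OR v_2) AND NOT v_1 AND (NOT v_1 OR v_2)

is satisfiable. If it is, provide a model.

Case v_1 = True:
  Clause (NOT v_1) is falsified — contradiction.
Case v_1 = False:
  Clause (v_1) is falsified — contradiction.
Both cases fail, so the formula is unsatisfiable.

Unsatisfiable — no assignment works.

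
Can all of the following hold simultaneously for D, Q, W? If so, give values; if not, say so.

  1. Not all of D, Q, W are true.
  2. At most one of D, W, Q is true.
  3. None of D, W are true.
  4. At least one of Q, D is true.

D = False, Q = True, W = False

  (1) {D, Q, W}: 1/3 true — not all ✓
  (2) {D, W, Q}: 1 true — at most one ✓
  (3) {D, W}: 0 true — none ✓
  (4) {Q, D}: 1 true — at least one ✓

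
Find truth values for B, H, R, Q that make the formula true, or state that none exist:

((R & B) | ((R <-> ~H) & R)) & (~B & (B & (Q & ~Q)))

UNSATISFIABLE

Case B = True: the conjunct ~B is False.
Case B = False: the conjunct B is False.
Both cases fail — unsatisfiable.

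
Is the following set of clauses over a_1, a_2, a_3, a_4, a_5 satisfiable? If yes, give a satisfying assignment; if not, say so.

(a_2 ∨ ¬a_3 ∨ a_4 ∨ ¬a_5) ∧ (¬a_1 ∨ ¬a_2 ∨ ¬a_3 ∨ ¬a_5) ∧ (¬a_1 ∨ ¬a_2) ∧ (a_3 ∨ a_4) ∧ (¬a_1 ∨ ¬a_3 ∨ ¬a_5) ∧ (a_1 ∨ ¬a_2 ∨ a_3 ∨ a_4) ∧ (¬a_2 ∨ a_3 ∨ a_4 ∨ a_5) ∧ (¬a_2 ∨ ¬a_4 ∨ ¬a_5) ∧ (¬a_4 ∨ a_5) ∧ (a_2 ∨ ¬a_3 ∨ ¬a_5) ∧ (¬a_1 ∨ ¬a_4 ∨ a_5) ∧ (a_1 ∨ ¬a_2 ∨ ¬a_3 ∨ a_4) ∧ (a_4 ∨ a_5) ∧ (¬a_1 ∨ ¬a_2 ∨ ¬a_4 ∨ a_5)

a_1 = True; a_2 = False; a_3 = False; a_4 = True; a_5 = True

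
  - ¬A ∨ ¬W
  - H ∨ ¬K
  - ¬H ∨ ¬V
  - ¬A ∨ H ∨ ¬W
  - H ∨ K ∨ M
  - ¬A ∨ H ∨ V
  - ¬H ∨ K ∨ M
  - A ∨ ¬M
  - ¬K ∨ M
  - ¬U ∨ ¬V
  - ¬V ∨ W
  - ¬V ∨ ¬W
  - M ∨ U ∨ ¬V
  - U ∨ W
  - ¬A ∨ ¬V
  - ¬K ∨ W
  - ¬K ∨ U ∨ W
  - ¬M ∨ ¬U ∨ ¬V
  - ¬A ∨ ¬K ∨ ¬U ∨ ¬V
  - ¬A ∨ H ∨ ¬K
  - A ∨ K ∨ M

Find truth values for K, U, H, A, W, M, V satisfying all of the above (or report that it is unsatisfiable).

Set K = False.
Set U = True.
  then (¬U ∨ ¬V) forces V = False.
Try H = False:
  (H ∨ K ∨ M) forces M = True.
  (¬A ∨ H ∨ V) forces A = False.
  clause (A ∨ ¬M) is falsified — backtrack.
So H = True.
  then (¬H ∨ K ∨ M) forces M = True.
  then (A ∨ ¬M) forces A = True.
  then (¬A ∨ ¬W) forces W = False.
All clauses satisfied.

K = False, U = True, H = True, A = True, W = False, M = True, V = False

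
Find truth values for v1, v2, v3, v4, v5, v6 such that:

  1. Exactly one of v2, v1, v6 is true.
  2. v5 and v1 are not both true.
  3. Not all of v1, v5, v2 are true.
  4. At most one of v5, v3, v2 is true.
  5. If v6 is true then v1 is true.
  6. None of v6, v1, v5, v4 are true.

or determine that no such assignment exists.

v1: False, v2: True, v3: False, v4: False, v5: False, v6: False

  (1) {v2, v1, v6}: 1 true — exactly one ✓
  (2) v5=F, v1=F — not both ✓
  (3) {v1, v5, v2}: 1/3 true — not all ✓
  (4) {v5, v3, v2}: 1 true — at most one ✓
  (5) v6=F ⇒ v1: vacuous ✓
  (6) {v6, v1, v5, v4}: 0 true — none ✓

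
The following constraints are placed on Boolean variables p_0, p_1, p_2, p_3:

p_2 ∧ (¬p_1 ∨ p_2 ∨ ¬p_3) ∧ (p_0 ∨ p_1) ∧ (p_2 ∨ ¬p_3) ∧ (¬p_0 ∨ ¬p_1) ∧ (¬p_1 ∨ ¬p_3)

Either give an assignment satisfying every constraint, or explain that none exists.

Unit clause (p_2) forces p_2 = True.
Set p_0 = False.
  then (p_0 ∨ p_1) forces p_1 = True.
  then (¬p_1 ∨ ¬p_3) forces p_3 = False.
All clauses satisfied.

p_0 = False, p_1 = True, p_2 = True, p_3 = False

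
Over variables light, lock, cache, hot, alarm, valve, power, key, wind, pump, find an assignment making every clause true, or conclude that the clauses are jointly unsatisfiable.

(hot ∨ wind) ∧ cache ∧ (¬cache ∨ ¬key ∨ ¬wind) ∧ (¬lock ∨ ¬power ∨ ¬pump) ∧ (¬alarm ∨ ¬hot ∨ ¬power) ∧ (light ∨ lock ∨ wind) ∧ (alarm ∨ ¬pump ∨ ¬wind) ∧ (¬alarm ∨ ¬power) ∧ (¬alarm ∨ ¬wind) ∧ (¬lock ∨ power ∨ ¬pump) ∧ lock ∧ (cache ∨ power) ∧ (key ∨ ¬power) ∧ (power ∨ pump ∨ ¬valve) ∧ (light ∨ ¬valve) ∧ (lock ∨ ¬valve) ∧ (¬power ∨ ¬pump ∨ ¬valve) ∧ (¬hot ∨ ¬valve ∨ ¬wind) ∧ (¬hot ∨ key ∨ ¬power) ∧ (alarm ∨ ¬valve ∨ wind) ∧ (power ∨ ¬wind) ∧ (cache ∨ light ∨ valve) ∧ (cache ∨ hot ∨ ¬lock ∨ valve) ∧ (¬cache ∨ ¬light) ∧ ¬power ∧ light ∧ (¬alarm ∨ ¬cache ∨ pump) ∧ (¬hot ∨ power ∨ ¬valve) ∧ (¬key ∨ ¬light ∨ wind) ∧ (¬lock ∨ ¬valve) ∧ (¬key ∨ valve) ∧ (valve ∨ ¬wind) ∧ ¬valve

UNSATISFIABLE

Case light = True:
  (cache) forces cache = True.
  Clause (¬cache ∨ ¬light) is falsified — contradiction.
Case light = False:
  Clause (light) is falsified — contradiction.
Both cases fail, so the formula is unsatisfiable.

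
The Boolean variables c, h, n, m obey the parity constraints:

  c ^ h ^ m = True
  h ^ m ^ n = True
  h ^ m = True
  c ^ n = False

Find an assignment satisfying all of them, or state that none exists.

c = False, h = True, n = False, m = False

c ^ h ^ m = F ^ T ^ F = True ✓
h ^ m ^ n = T ^ F ^ F = True ✓
h ^ m = T ^ F = True ✓
c ^ n = F ^ F = False ✓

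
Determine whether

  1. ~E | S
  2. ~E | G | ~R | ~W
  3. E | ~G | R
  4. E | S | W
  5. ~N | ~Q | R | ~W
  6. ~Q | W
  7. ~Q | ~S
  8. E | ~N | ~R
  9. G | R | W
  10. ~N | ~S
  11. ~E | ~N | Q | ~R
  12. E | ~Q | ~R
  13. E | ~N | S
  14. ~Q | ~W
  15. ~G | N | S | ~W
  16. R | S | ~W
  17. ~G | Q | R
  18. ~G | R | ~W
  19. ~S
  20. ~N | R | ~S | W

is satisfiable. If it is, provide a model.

E: False; G: False; W: True; S: False; N: False; Q: False; R: True

Unit clause (~S) forces S = False.
In (~E | S) only ~E is left, so E = False.
In (E | S | W) only W is left, so W = True.
In (E | ~N | S) only ~N is left, so N = False.
In (~Q | ~W) only ~Q is left, so Q = False.
In (~G | N | S | ~W) only ~G is left, so G = False.
In (R | S | ~W) only R is left, so R = True.
All clauses satisfied.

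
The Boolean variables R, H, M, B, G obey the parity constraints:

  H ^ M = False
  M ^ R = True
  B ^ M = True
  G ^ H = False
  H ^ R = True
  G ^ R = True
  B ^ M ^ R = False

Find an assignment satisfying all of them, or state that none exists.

R: True, H: False, M: False, B: True, G: False

H ^ M = F ^ F = False ✓
M ^ R = F ^ T = True ✓
B ^ M = T ^ F = True ✓
G ^ H = F ^ F = False ✓
H ^ R = F ^ T = True ✓
G ^ R = F ^ T = True ✓
B ^ M ^ R = T ^ F ^ T = False ✓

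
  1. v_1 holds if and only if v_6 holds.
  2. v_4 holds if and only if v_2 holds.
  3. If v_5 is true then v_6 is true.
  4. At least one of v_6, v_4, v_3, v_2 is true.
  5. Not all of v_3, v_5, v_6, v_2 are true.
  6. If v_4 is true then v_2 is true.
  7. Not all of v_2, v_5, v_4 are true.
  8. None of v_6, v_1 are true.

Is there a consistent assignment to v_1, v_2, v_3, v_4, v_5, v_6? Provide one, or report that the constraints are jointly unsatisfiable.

v_1 = False, v_2 = False, v_3 = True, v_4 = False, v_5 = False, v_6 = False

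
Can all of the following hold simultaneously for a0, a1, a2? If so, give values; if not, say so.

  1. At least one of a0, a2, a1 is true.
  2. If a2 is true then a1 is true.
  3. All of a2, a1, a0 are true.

a0 = True; a1 = True; a2 = True

  (1) {a0, a2, a1}: 3 true — at least one ✓
  (2) a2=T ⇒ a1: T ✓
  (3) {a2, a1, a0}: all 3 true ✓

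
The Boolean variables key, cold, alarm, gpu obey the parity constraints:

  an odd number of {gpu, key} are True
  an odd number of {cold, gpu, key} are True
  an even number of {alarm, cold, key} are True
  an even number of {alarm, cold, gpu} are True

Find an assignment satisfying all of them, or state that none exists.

UNSATISFIABLE

Adding constraints 1, 3, 4 mod 2: every variable appears an even number of times on the left, so the left side is 0.
But the right sides sum to 1 (mod 2). 0 ≠ 1 — the system is inconsistent.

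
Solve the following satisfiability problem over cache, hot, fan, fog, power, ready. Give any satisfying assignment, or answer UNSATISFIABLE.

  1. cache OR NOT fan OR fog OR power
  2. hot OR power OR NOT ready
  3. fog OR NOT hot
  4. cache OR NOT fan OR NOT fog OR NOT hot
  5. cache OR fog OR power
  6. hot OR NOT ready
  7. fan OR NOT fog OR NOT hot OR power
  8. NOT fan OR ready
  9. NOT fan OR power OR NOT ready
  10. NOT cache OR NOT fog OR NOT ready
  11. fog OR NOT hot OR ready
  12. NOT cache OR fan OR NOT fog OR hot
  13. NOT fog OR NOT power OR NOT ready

Set cache = False.
Set hot = False.
  then (hot OR NOT ready) forces ready = False.
  then (NOT fan OR ready) forces fan = False.
Set fog = True.
Set power = True.
All clauses satisfied.

cache = False; hot = False; fan = False; fog = True; power = True; ready = False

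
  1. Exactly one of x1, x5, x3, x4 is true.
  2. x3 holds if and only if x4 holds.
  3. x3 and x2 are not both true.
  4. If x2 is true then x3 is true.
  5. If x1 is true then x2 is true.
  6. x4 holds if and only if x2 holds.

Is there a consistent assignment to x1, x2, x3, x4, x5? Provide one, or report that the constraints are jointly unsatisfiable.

x1=F; x2=F; x3=F; x4=F; x5=T

  (1) {x1, x5, x3, x4}: 1 true — exactly one ✓
  (2) x3=F, x4=F — same ✓
  (3) x3=F, x2=F — not both ✓
  (4) x2=F ⇒ x3: vacuous ✓
  (5) x1=F ⇒ x2: vacuous ✓
  (6) x4=F, x2=F — same ✓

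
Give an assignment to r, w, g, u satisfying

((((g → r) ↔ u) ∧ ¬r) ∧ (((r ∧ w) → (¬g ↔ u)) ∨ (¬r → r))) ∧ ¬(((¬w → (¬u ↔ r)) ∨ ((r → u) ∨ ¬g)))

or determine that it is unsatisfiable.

UNSATISFIABLE

The conjunct ¬(((¬w → (¬u ↔ r)) ∨ ((r → u) ∨ ¬g))) is unsatisfiable on its own:
  r = True: simplifies to ¬(((¬w → ¬u) ∨ (u ∨ ¬g))).
    u = True: this becomes ¬((w ∨ True)) = False.
    u = False: this becomes ¬((True ∨ ¬g)) = False.
  r = False: this becomes ¬(((¬w → u) ∨ True)) = False.
So the whole conjunction is unsatisfiable.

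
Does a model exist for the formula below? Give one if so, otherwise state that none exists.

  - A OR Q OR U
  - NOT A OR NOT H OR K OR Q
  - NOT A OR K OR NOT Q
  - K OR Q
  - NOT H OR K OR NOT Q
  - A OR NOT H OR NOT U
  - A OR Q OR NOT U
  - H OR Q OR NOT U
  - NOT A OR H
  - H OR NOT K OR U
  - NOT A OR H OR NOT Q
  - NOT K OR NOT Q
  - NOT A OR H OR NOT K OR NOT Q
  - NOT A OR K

Set U = False.
Set H = False.
  then (NOT A OR H) forces A = False.
  then (H OR NOT K OR U) forces K = False.
  then (A OR Q OR U) forces Q = True.
All clauses satisfied.

U: False, H: False, A: False, Q: True, K: False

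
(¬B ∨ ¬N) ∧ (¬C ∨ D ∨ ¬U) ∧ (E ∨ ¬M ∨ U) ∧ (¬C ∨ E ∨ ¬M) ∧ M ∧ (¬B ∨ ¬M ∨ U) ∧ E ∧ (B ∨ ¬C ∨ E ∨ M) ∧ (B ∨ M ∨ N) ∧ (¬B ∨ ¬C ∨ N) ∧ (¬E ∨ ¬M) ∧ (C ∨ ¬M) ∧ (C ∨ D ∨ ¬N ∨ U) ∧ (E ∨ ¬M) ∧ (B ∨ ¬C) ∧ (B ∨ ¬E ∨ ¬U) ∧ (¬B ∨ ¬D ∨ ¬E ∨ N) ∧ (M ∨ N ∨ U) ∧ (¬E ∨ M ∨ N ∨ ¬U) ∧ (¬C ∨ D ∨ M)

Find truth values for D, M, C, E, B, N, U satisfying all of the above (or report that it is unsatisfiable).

Case M = True:
  (E) forces E = True.
  Clause (¬E ∨ ¬M) is falsified — contradiction.
Case M = False:
  Clause (M) is falsified — contradiction.
Both cases fail, so the formula is unsatisfiable.

UNSATISFIABLE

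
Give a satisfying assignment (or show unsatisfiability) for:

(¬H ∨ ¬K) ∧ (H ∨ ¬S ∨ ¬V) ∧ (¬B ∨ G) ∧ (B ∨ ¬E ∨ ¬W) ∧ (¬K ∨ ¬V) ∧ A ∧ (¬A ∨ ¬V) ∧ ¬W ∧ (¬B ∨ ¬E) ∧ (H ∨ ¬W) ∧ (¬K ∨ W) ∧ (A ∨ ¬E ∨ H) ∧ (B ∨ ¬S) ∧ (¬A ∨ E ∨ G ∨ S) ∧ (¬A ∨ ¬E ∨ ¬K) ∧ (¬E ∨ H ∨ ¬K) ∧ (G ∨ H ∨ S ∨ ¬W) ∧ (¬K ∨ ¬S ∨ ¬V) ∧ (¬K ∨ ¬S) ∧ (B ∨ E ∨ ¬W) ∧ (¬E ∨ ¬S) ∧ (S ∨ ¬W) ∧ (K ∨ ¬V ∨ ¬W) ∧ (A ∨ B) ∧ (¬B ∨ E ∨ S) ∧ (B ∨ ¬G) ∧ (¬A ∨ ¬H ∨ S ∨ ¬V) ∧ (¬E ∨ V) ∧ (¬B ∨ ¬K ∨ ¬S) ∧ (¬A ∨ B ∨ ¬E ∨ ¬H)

S = True, E = False, K = False, V = False, H = False, W = False, B = True, G = True, A = True

Unit clause (A) forces A = True.
In (¬A ∨ ¬V) only ¬V is left, so V = False.
Unit clause (¬W) forces W = False.
In (¬K ∨ W) only ¬K is left, so K = False.
In (¬E ∨ V) only ¬E is left, so E = False.
Try S = False:
  (¬A ∨ E ∨ G ∨ S) forces G = True.
  (¬B ∨ E ∨ S) forces B = False.
  clause (B ∨ ¬G) is falsified — backtrack.
So S = True.
  then (B ∨ ¬S) forces B = True.
  then (¬B ∨ G) forces G = True.
Set H = False.
All clauses satisfied.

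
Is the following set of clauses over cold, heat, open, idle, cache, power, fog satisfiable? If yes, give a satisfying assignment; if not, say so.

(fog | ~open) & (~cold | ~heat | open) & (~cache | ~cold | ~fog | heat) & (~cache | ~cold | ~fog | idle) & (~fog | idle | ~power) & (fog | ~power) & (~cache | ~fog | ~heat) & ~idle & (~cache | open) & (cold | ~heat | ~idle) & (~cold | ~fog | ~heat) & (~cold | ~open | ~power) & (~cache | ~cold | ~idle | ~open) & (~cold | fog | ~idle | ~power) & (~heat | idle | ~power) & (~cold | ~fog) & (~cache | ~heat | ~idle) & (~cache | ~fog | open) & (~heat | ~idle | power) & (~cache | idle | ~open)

Unit clause (~idle) forces idle = False.
Set cold = False.
Set heat = True.
  then (~heat | idle | ~power) forces power = False.
Set open = True.
  then (fog | ~open) forces fog = True.
  then (~cache | ~fog | ~heat) forces cache = False.
All clauses satisfied.

cold: False, heat: True, open: True, idle: False, cache: False, power: False, fog: True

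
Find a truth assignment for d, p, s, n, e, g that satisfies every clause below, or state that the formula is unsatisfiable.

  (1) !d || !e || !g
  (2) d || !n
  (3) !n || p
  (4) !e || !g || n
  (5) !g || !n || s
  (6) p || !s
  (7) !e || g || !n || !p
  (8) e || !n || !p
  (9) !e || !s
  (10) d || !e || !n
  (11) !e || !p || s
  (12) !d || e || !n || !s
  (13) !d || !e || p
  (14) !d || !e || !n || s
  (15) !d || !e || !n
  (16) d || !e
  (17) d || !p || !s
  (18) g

d=T, p=F, s=F, n=F, e=F, g=T

Unit clause (g) forces g = True.
Set d = True.
  then (!d || !e || !g) forces e = False.
Set p = False.
  then (!n || p) forces n = False.
  then (p || !s) forces s = False.
All clauses satisfied.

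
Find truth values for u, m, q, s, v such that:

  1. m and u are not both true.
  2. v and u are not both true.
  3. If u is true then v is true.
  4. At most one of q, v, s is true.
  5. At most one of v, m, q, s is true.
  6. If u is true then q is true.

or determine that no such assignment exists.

u = False; m = False; q = False; s = True; v = False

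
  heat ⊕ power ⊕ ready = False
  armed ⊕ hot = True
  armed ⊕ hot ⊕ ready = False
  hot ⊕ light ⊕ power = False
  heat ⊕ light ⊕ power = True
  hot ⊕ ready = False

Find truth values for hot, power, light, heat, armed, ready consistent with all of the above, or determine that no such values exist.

hot = True; power = True; light = False; heat = False; armed = False; ready = True

heat ⊕ power ⊕ ready = F ⊕ T ⊕ T = False ✓
armed ⊕ hot = F ⊕ T = True ✓
armed ⊕ hot ⊕ ready = F ⊕ T ⊕ T = False ✓
hot ⊕ light ⊕ power = T ⊕ F ⊕ T = False ✓
heat ⊕ light ⊕ power = F ⊕ F ⊕ T = True ✓
hot ⊕ ready = T ⊕ T = False ✓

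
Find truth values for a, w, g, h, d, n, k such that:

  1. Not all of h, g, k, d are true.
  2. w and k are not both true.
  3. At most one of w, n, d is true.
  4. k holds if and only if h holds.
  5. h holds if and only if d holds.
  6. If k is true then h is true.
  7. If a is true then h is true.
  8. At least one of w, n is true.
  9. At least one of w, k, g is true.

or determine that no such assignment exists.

a = False, w = False, g = True, h = False, d = False, n = True, k = False

  (1) {h, g, k, d}: 1/4 true — not all ✓
  (2) w=F, k=F — not both ✓
  (3) {w, n, d}: 1 true — at most one ✓
  (4) k=F, h=F — same ✓
  (5) h=F, d=F — same ✓
  (6) k=F ⇒ h: vacuous ✓
  (7) a=F ⇒ h: vacuous ✓
  (8) {w, n}: 1 true — at least one ✓
  (9) {w, k, g}: 1 true — at least one ✓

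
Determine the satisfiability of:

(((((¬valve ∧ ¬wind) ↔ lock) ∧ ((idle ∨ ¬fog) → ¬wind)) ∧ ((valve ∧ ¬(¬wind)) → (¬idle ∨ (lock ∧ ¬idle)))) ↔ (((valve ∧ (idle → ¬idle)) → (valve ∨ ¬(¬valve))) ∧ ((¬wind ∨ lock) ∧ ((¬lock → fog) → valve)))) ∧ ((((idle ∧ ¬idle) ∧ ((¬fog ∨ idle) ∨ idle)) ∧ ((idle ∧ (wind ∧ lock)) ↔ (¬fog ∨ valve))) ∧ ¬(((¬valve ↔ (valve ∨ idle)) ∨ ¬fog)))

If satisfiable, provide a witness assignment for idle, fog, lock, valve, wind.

The formula is unsatisfiable.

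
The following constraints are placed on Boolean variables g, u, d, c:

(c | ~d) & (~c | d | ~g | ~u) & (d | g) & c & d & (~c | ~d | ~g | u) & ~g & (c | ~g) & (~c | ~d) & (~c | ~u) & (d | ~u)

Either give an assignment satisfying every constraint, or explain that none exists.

No satisfying assignment exists.

Case d = True:
  (c | ~d) forces c = True.
  Clause (~c | ~d) is falsified — contradiction.
Case d = False:
  Clause (d) is falsified — contradiction.
Both cases fail, so the formula is unsatisfiable.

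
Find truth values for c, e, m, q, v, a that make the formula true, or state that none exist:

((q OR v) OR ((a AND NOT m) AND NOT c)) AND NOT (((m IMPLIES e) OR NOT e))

The conjunct NOT (((m IMPLIES e) OR NOT e)) is unsatisfiable on its own:
  e=F, m=F: evaluates to False.
  e=F, m=T: evaluates to False.
  e=T, m=F: evaluates to False.
  e=T, m=T: evaluates to False.
So the whole conjunction is unsatisfiable.

The formula is unsatisfiable.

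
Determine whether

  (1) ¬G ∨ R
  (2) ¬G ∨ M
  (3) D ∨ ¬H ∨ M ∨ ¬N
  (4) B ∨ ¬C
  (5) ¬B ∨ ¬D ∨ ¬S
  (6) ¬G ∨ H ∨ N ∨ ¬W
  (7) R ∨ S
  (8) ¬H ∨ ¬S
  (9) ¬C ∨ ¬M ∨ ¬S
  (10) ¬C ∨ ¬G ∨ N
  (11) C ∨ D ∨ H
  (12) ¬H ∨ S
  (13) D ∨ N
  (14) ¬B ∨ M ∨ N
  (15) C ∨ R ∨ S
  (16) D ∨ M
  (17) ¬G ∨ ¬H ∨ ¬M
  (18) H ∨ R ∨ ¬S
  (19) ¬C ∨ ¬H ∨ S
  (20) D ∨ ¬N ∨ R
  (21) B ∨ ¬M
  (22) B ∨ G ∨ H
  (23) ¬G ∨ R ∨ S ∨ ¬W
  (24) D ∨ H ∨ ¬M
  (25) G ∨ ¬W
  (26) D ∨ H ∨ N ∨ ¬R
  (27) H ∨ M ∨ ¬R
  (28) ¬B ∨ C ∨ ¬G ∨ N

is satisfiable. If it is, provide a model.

G = True; R = True; D = True; H = False; M = True; S = False; W = False; N = True; B = True; C = False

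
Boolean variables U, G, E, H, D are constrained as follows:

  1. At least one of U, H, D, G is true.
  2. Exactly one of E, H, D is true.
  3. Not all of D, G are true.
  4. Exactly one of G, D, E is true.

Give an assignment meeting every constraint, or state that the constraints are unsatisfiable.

U=T, G=F, E=F, H=F, D=T

  (1) {U, H, D, G}: 2 true — at least one ✓
  (2) {E, H, D}: 1 true — exactly one ✓
  (3) {D, G}: 1/2 true — not all ✓
  (4) {G, D, E}: 1 true — exactly one ✓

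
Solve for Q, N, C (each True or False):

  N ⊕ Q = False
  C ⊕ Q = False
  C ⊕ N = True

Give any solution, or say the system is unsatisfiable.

Unsatisfiable — no assignment works.

Adding constraints 1, 2, 3 mod 2: every variable appears an even number of times on the left, so the left side is 0.
But the right sides sum to 1 (mod 2). 0 ≠ 1 — the system is inconsistent.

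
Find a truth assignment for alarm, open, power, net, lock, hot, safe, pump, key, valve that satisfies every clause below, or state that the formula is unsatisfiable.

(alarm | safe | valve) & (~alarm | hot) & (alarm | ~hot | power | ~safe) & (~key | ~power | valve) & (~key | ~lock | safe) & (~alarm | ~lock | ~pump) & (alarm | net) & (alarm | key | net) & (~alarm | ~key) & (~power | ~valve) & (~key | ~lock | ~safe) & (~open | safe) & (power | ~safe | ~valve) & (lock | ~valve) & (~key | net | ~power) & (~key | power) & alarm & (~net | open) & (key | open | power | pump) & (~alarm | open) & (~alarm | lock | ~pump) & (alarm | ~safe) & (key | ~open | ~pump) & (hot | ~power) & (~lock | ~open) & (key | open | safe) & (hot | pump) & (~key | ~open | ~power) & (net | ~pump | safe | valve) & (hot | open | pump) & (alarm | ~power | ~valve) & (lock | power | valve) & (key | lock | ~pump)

alarm = True, open = True, power = True, net = True, lock = False, hot = True, safe = True, pump = False, key = False, valve = False

Unit clause (alarm) forces alarm = True.
In (~alarm | open) only open is left, so open = True.
In (~lock | ~open) only ~lock is left, so lock = False.
In (~alarm | hot) only hot is left, so hot = True.
In (~alarm | ~key) only ~key is left, so key = False.
In (~open | safe) only safe is left, so safe = True.
In (lock | ~valve) only ~valve is left, so valve = False.
In (~alarm | lock | ~pump) only ~pump is left, so pump = False.
In (lock | power | valve) only power is left, so power = True.
Set net = True.
All clauses satisfied.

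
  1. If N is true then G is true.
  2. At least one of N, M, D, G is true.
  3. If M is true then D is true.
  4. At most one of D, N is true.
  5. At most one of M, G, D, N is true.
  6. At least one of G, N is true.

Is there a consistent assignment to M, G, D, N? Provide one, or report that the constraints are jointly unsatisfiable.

M = False, G = True, D = False, N = False

  (1) N=F ⇒ G: vacuous ✓
  (2) {N, M, D, G}: 1 true — at least one ✓
  (3) M=F ⇒ D: vacuous ✓
  (4) {D, N}: 0 true — at most one ✓
  (5) {M, G, D, N}: 1 true — at most one ✓
  (6) {G, N}: 1 true — at least one ✓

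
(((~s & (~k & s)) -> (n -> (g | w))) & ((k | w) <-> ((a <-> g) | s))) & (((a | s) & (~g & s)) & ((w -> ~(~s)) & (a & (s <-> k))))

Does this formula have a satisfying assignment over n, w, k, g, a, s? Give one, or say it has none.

n: False; w: False; k: True; g: False; a: True; s: True

  ((~s & (~k & s)) -> (n -> (g | w))) & ((k | w) <-> ((a <-> g) | s)) = True
    (~s & (~k & s)) -> (n -> (g | w)) = True
      ~s & (~k & s) = False
        ~s = False
        ~k & s = False
          ~k = False
      n -> (g | w) = True
        g | w = False
    (k | w) <-> ((a <-> g) | s) = True
      k | w = True
      (a <-> g) | s = True
        a <-> g = False
  ((a | s) & (~g & s)) & ((w -> ~(~s)) & (a & (s <-> k))) = True
    (a | s) & (~g & s) = True
      a | s = True
      ~g & s = True
        ~g = True
    (w -> ~(~s)) & (a & (s <-> k)) = True
      w -> ~(~s) = True
        ~(~s) = True
          ~s = False
      a & (s <-> k) = True
        s <-> k = True
Both conjuncts True, so the formula holds.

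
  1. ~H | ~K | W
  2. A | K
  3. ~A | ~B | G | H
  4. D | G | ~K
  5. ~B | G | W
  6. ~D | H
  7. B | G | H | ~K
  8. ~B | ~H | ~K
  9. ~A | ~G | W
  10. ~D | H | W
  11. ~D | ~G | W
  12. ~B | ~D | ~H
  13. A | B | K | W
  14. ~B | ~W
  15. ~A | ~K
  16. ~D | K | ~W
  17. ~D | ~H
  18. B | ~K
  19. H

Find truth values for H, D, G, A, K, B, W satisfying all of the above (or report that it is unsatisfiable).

H: True, D: False, G: True, A: True, K: False, B: False, W: True

Unit clause (H) forces H = True.
In (~D | ~H) only ~D is left, so D = False.
Set G = True.
Try A = False:
  (A | K) forces K = True.
  (~H | ~K | W) forces W = True.
  (~B | ~H | ~K) forces B = False.
  clause (B | ~K) is falsified — backtrack.
So A = True.
  then (~A | ~G | W) forces W = True.
  then (~B | ~W) forces B = False.
  then (~A | ~K) forces K = False.
All clauses satisfied.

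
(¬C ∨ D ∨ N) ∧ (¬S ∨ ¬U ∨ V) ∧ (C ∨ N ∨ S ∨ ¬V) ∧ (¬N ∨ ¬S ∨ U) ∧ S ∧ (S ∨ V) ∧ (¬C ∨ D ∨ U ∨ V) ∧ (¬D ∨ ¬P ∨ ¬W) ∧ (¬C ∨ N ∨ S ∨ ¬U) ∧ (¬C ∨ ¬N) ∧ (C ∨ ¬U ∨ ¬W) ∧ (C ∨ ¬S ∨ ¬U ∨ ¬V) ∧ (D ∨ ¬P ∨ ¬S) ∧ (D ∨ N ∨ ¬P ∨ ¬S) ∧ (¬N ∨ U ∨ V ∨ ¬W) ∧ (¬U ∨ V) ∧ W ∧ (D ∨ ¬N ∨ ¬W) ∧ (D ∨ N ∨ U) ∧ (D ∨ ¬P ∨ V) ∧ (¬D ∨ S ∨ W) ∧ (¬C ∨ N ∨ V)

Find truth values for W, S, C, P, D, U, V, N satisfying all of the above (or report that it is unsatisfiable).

Unit clause (S) forces S = True.
Unit clause (W) forces W = True.
Set C = True.
  then (¬C ∨ ¬N) forces N = False.
  then (¬C ∨ N ∨ V) forces V = True.
  then (¬C ∨ D ∨ N) forces D = True.
  then (¬D ∨ ¬P ∨ ¬W) forces P = False.
Set U = False.
All clauses satisfied.

W=T; S=T; C=T; P=F; D=T; U=F; V=T; N=F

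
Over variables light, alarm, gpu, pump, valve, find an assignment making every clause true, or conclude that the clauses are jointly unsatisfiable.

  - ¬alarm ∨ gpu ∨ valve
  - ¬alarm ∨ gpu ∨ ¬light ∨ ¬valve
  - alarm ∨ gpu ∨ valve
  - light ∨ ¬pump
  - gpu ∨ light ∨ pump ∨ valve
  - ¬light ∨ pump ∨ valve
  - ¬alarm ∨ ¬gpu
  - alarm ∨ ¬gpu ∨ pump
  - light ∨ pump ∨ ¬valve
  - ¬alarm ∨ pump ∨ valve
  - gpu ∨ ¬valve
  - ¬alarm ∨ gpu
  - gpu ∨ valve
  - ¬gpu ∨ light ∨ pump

light = True, alarm = False, gpu = True, pump = True, valve = True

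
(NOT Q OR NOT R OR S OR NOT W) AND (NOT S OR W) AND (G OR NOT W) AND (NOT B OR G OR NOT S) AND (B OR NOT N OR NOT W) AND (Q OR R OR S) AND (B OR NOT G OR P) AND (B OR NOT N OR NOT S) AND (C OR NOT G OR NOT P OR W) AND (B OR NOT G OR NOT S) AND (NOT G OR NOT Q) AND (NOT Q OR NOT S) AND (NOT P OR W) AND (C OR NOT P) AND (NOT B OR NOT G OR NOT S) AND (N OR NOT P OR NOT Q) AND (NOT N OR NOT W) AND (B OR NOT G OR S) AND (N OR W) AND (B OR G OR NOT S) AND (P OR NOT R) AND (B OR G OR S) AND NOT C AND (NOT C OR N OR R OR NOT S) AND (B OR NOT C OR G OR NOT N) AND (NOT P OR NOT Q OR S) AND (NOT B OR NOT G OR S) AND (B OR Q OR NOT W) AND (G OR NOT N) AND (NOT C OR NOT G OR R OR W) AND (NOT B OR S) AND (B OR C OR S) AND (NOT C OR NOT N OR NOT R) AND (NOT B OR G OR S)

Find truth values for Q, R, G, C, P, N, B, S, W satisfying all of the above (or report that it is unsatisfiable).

Case G = True:
  (NOT G OR NOT Q) forces Q = False.
  (NOT C) forces C = False.
  (C OR NOT P) forces P = False.
  (B OR NOT G OR P) forces B = True.
  (NOT B OR NOT G OR NOT S) forces S = False.
  Clause (NOT B OR NOT G OR S) is falsified — contradiction.
Case G = False:
  (G OR NOT W) forces W = False.
  (NOT S OR W) forces S = False.
  (NOT P OR W) forces P = False.
  (N OR W) forces N = True.
  Clause (G OR NOT N) is falsified — contradiction.
Both cases fail, so the formula is unsatisfiable.

No satisfying assignment exists.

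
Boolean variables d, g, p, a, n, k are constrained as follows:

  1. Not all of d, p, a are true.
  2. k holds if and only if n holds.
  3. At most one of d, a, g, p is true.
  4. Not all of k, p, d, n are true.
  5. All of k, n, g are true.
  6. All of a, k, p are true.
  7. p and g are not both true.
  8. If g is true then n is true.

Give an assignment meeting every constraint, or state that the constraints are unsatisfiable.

Unsatisfiable — no assignment works.

Case g = True:
  (3) with g=T forces d = False.
  (3) with g=T forces a = False.
  Constraint (6) is violated (a=F) — contradiction.
Case g = False:
  Constraint (5) is violated (g=F) — contradiction.
Both cases fail — unsatisfiable.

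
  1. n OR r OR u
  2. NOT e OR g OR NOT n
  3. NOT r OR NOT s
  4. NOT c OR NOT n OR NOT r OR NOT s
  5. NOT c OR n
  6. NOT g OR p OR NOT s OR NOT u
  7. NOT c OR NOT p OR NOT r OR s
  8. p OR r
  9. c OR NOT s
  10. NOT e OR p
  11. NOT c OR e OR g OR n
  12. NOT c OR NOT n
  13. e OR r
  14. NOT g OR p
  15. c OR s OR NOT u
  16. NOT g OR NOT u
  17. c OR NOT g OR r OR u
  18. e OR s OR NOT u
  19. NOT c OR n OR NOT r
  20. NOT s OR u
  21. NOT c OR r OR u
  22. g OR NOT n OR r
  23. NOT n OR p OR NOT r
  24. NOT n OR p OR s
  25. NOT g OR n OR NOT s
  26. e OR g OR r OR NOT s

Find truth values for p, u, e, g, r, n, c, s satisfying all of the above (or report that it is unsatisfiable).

Set p = True.
Set u = False.
  then (NOT s OR u) forces s = False.
Set e = False.
  then (e OR r) forces r = True.
  then (NOT c OR NOT p OR NOT r OR s) forces c = False.
Set g = False.
Set n = False.
All clauses satisfied.

p=T, u=F, e=F, g=F, r=T, n=F, c=F, s=F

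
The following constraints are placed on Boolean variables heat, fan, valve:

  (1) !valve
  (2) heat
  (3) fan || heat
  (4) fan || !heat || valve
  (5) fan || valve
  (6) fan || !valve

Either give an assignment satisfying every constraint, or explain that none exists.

Unit clause (!valve) forces valve = False.
Unit clause (heat) forces heat = True.
In (fan || !heat || valve) only fan is left, so fan = True.
Check each clause:
  (!valve): !valve holds.
  (heat): heat holds.
  (fan || heat): fan holds.
  (fan || !heat || valve): fan holds.
  (fan || valve): fan holds.
  (fan || !valve): fan holds.
All clauses satisfied.

heat: True; fan: True; valve: False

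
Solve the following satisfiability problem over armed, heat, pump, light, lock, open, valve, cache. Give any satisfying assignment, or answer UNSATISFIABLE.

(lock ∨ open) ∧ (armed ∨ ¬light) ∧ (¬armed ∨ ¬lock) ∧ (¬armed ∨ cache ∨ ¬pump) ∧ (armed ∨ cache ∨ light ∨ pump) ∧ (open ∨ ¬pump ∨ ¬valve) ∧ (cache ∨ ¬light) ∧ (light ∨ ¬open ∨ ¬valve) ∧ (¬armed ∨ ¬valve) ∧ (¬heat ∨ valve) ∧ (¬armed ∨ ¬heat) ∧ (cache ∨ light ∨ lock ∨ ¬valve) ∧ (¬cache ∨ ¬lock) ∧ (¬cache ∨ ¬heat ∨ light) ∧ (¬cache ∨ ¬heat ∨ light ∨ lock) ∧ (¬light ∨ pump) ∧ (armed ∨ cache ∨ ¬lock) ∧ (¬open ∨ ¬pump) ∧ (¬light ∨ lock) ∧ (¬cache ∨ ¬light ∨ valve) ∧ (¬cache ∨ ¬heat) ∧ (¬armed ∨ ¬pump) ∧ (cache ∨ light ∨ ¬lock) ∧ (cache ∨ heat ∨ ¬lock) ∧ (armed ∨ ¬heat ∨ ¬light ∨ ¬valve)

armed=T, heat=F, pump=F, light=F, lock=F, open=T, valve=F, cache=T

Set armed = True.
  then (¬armed ∨ ¬lock) forces lock = False.
  then (¬armed ∨ ¬valve) forces valve = False.
  then (¬heat ∨ valve) forces heat = False.
  then (¬light ∨ lock) forces light = False.
  then (¬armed ∨ ¬pump) forces pump = False.
  then (lock ∨ open) forces open = True.
Set cache = True.
All clauses satisfied.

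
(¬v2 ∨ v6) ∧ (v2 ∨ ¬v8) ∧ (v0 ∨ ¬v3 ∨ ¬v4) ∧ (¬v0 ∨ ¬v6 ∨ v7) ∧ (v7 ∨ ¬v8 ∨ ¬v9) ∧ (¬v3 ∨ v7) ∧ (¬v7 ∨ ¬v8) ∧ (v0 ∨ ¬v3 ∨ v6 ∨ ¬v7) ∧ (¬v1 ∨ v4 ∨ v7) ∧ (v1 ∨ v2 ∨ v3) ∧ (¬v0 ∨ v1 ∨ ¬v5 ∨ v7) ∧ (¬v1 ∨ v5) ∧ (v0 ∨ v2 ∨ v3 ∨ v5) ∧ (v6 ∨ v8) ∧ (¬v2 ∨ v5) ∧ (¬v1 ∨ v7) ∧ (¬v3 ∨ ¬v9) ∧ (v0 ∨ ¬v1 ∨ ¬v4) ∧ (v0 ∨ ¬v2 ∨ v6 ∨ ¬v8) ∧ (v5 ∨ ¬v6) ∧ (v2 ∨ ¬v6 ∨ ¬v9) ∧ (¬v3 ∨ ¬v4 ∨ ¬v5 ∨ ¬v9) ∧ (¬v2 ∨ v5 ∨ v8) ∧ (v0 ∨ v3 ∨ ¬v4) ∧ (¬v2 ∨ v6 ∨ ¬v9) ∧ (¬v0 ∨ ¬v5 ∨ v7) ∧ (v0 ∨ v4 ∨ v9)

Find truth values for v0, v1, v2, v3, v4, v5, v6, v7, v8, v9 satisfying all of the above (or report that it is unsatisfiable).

v0 = False, v1 = False, v2 = True, v3 = False, v4 = False, v5 = True, v6 = True, v7 = True, v8 = False, v9 = True

Set v0 = False.
Set v1 = False.
Set v2 = True.
  then (¬v2 ∨ v6) forces v6 = True.
  then (¬v2 ∨ v5) forces v5 = True.
Set v3 = False.
  then (v0 ∨ v3 ∨ ¬v4) forces v4 = False.
  then (v0 ∨ v4 ∨ v9) forces v9 = True.
Set v7 = True.
  then (¬v7 ∨ ¬v8) forces v8 = False.
All clauses satisfied.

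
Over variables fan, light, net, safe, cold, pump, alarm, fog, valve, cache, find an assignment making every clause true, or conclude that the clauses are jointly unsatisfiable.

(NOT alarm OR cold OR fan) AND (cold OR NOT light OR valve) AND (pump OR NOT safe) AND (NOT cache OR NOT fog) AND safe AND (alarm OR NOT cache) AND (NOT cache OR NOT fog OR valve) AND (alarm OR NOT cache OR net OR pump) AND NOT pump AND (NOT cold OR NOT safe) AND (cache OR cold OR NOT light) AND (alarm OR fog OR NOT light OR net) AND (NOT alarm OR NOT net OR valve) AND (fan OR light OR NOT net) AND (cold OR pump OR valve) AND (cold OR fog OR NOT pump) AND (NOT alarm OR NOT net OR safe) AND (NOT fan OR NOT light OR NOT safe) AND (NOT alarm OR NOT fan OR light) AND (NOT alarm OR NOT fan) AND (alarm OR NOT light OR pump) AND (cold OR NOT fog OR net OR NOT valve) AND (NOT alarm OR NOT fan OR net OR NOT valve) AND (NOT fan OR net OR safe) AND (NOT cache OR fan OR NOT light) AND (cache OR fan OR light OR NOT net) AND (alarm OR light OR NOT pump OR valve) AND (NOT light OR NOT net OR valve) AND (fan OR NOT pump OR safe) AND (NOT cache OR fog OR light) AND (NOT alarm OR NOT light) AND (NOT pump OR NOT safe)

The formula is unsatisfiable.

Case safe = True:
  (pump OR NOT safe) forces pump = True.
  Clause (NOT pump) is falsified — contradiction.
Case safe = False:
  Clause (safe) is falsified — contradiction.
Both cases fail, so the formula is unsatisfiable.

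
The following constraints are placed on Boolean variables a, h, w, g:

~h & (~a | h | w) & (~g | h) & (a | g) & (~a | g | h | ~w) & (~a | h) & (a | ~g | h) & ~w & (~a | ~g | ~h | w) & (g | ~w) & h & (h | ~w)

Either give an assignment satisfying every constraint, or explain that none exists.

Case h = True:
  Clause (~h) is falsified — contradiction.
Case h = False:
  Clause (h) is falsified — contradiction.
Both cases fail, so the formula is unsatisfiable.

The formula is unsatisfiable.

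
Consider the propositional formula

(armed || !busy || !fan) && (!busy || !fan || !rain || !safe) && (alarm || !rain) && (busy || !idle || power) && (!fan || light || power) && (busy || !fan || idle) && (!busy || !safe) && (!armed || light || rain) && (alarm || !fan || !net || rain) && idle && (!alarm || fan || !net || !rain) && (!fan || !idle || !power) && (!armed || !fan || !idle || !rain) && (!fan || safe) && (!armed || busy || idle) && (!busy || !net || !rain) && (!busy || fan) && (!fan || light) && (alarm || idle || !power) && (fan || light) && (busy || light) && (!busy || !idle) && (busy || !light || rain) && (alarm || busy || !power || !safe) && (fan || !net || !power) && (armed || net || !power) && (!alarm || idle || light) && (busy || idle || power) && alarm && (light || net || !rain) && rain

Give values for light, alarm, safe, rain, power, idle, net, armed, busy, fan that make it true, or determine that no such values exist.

light = True, alarm = True, safe = False, rain = True, power = True, idle = True, net = False, armed = True, busy = False, fan = False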